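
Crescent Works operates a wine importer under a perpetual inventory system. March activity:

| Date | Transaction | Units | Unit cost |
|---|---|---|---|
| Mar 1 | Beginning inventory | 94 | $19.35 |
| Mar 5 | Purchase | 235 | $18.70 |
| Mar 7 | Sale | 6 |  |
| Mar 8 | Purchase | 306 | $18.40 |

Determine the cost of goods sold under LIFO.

Mar 7, 6 sold [LIFO — newest first]: 6 @ $18.70 = $112.20
Ending inventory: 94 @ $19.35 + 229 @ $18.70 + 306 @ $18.40 = $11,731.60

COGS = $112.20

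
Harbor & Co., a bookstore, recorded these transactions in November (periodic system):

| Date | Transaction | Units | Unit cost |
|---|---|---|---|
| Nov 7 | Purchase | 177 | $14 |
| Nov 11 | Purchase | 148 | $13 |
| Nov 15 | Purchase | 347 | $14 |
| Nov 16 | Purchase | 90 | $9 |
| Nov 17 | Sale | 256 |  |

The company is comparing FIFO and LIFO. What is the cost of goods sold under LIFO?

COGS = $3,134

FIFO COGS: 177 @ $14 + 79 @ $13 = $3,505
LIFO COGS: 90 @ $9 + 166 @ $14 = $3,134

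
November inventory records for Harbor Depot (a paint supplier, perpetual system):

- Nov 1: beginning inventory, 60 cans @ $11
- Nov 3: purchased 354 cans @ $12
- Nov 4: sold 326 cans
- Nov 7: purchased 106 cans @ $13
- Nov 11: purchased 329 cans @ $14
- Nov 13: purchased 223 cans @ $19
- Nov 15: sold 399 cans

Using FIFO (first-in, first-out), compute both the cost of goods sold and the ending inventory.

COGS = $9,156; ending inventory = $5,973

Nov 4, 326 sold [FIFO — oldest first]: 60 @ $11 + 266 @ $12 = $3,852
Nov 15, 399 sold [FIFO — oldest first]: 88 @ $12 + 106 @ $13 + 205 @ $14 = $5,304
Total COGS = $3,852 + $5,304 = $9,156
Ending inventory: 124 @ $14 + 223 @ $19 = $5,973
Check: goods available $15,129 = COGS $9,156 + ending $5,973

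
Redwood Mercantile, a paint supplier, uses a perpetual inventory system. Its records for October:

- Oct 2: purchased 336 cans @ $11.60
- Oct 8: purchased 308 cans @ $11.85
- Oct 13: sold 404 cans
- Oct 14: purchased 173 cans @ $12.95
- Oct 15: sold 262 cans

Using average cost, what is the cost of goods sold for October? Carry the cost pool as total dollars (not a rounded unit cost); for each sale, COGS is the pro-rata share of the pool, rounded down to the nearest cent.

After Oct 2: 336 on hand, pool $3,897.60 (≈ $11.6000 each)
After Oct 8: 644 on hand, pool $7,547.40 (≈ $11.7196 each)
Oct 13, sell 404: 404/644 × $7,547.40 → $4,734.70
After Oct 14: 413 on hand, pool $5,053.05 (≈ $12.2350 each)
Oct 15, sell 262: 262/413 × $5,053.05 → $3,205.56
Total COGS = $4,734.70 + $3,205.56 = $7,940.26
Ending inventory (cost pool remaining) = $1,847.49

COGS = $7,940.26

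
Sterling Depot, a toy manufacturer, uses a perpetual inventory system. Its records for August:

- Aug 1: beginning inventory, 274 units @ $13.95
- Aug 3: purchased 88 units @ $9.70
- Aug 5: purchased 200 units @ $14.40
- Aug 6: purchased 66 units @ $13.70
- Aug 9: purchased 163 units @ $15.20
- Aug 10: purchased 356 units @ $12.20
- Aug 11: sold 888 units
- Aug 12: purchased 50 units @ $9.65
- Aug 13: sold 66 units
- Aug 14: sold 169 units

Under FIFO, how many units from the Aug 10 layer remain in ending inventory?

24

Aug 11, 888 sold [FIFO — oldest first]: 274 @ $13.95 + 88 @ $9.70 + 200 @ $14.40 + 66 @ $13.70 + 163 @ $15.20 + 97 @ $12.20 = $12,121.10
Aug 13, 66 sold [FIFO — oldest first]: 66 @ $12.20 = $805.20
Aug 14, 169 sold [FIFO — oldest first]: 169 @ $12.20 = $2,061.80
Total COGS = $12,121.10 + $805.20 + $2,061.80 = $14,988.10
Ending inventory: 24 @ $12.20 + 50 @ $9.65 = $775.30
Check: goods available $15,763.40 = COGS $14,988.10 + ending $775.30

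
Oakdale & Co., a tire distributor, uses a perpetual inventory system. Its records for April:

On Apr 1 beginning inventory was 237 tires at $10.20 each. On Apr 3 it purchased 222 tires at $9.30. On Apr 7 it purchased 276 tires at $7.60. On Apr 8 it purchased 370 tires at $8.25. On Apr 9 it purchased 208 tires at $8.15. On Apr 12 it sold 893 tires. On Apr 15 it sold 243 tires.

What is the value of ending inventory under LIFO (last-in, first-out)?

Ending inventory = $1,805.40

Apr 12, 893 sold [LIFO — newest first]: 208 @ $8.15 + 370 @ $8.25 + 276 @ $7.60 + 39 @ $9.30 = $7,208.00
Apr 15, 243 sold [LIFO — newest first]: 183 @ $9.30 + 60 @ $10.20 = $2,313.90
Total COGS = $7,208.00 + $2,313.90 = $9,521.90
Ending inventory: 177 @ $10.20 = $1,805.40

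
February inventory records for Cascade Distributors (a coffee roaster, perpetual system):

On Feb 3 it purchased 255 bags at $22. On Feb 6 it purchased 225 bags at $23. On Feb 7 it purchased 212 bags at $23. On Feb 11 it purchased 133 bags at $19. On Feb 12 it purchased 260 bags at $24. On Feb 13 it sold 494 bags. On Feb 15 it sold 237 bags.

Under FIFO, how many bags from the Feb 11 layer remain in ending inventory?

94

Feb 13, 494 sold [FIFO — oldest first]: 255 @ $22 + 225 @ $23 + 14 @ $23 = $11,107
Feb 15, 237 sold [FIFO — oldest first]: 198 @ $23 + 39 @ $19 = $5,295
Total COGS = $11,107 + $5,295 = $16,402
Ending inventory: 94 @ $19 + 260 @ $24 = $8,026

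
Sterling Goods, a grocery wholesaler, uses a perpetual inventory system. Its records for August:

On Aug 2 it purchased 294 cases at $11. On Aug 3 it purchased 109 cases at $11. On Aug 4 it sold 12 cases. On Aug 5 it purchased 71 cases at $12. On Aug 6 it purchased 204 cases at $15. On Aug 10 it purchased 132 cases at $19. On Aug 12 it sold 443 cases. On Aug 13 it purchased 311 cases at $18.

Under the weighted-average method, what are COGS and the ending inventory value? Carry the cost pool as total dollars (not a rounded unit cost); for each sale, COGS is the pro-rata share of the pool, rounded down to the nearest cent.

After Aug 2: 294 on hand, pool $3,234.00 (≈ $11.0000 each)
After Aug 3: 403 on hand, pool $4,433.00 (≈ $11.0000 each)
Aug 4, sell 12: 12/403 × $4,433.00 → $132.00
After Aug 5: 462 on hand, pool $5,153.00 (≈ $11.1537 each)
After Aug 6: 666 on hand, pool $8,213.00 (≈ $12.3318 each)
After Aug 10: 798 on hand, pool $10,721.00 (≈ $13.4348 each)
Aug 12, sell 443: 443/798 × $10,721.00 → $5,951.63
After Aug 13: 666 on hand, pool $10,367.37 (≈ $15.5666 each)
Total COGS = $132.00 + $5,951.63 = $6,083.63
Ending inventory (cost pool remaining) = $10,367.37

COGS = $6,083.63; ending inventory = $10,367.37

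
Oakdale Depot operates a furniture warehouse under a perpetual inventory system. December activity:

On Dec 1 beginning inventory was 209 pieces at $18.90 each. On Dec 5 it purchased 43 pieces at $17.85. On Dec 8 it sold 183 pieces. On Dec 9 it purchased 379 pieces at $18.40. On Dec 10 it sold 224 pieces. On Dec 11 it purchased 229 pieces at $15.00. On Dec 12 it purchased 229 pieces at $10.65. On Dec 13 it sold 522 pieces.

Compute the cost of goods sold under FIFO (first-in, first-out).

COGS = $15,861.10

Dec 8, 183 sold [FIFO — oldest first]: 183 @ $18.90 = $3,458.70
Dec 10, 224 sold [FIFO — oldest first]: 26 @ $18.90 + 43 @ $17.85 + 155 @ $18.40 = $4,110.95
Dec 13, 522 sold [FIFO — oldest first]: 224 @ $18.40 + 229 @ $15.00 + 69 @ $10.65 = $8,291.45
Total COGS = $3,458.70 + $4,110.95 + $8,291.45 = $15,861.10
Ending inventory: 160 @ $10.65 = $1,704.00
Check: goods available $17,565.10 = COGS $15,861.10 + ending $1,704.00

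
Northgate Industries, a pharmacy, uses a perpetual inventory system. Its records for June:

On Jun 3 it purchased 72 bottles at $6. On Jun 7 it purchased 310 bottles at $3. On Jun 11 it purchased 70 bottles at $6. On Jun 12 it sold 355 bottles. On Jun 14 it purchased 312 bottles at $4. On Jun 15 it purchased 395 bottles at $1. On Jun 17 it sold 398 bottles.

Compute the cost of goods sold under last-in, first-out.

COGS = $1,682

Jun 12, 355 sold [LIFO — newest first]: 70 @ $6 + 285 @ $3 = $1,275
Jun 17, 398 sold [LIFO — newest first]: 395 @ $1 + 3 @ $4 = $407
Total COGS = $1,275 + $407 = $1,682
Ending inventory: 72 @ $6 + 25 @ $3 + 309 @ $4 = $1,743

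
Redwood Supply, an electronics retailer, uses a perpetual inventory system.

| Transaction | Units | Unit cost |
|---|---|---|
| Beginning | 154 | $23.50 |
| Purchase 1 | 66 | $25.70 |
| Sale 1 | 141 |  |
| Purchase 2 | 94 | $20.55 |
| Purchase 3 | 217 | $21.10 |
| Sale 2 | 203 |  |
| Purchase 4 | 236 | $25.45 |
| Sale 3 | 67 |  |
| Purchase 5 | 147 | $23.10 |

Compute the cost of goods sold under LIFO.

COGS = $9,447.15

Sale 1 (141) [LIFO — newest first]: 66 @ $25.70 + 75 @ $23.50 = $3,458.70
Sale 2 (203) [LIFO — newest first]: 203 @ $21.10 = $4,283.30
Sale 3 (67) [LIFO — newest first]: 67 @ $25.45 = $1,705.15
Total COGS = $3,458.70 + $4,283.30 + $1,705.15 = $9,447.15
Ending inventory: 79 @ $23.50 + 94 @ $20.55 + 14 @ $21.10 + 169 @ $25.45 + 147 @ $23.10 = $11,780.35
Check: goods available $21,227.50 = COGS $9,447.15 + ending $11,780.35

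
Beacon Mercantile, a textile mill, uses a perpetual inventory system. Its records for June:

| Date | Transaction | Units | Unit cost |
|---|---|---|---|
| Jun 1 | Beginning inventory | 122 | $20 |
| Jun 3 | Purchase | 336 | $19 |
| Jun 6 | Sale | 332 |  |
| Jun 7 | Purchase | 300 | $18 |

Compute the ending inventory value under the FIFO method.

Jun 6, 332 sold [FIFO — oldest first]: 122 @ $20 + 210 @ $19 = $6,430
Ending inventory: 126 @ $19 + 300 @ $18 = $7,794
Check: goods available $14,224 = COGS $6,430 + ending $7,794

Ending inventory = $7,794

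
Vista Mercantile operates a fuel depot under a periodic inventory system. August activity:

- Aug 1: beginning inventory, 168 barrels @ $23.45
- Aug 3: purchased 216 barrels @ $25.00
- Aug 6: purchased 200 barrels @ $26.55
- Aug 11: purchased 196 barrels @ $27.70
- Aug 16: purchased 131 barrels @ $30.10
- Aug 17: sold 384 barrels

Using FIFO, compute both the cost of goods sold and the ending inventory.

COGS = $9,339.60; ending inventory = $14,682.30

Aug 17, 384 sold [FIFO — oldest first]: 168 @ $23.45 + 216 @ $25.00 = $9,339.60
Ending inventory: 200 @ $26.55 + 196 @ $27.70 + 131 @ $30.10 = $14,682.30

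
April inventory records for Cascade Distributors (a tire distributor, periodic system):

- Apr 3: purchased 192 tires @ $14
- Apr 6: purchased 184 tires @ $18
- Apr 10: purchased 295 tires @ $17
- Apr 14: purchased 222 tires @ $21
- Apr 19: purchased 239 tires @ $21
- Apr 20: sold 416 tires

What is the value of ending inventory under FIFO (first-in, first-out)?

Ending inventory = $14,016

Apr 20, 416 sold [FIFO — oldest first]: 192 @ $14 + 184 @ $18 + 40 @ $17 = $6,680
Ending inventory: 255 @ $17 + 222 @ $21 + 239 @ $21 = $14,016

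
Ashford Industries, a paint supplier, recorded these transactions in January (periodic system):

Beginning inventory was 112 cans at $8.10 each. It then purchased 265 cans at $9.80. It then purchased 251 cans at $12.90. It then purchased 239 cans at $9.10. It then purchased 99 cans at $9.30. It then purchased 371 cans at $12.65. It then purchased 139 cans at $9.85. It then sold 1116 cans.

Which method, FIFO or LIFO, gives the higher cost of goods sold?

FIFO COGS: 112 @ $8.10 + 265 @ $9.80 + 251 @ $12.90 + 239 @ $9.10 + 99 @ $9.30 + 150 @ $12.65 = $11,735.20
LIFO COGS: 139 @ $9.85 + 371 @ $12.65 + 99 @ $9.30 + 239 @ $9.10 + 251 @ $12.90 + 17 @ $9.80 = $12,562.40

LIFO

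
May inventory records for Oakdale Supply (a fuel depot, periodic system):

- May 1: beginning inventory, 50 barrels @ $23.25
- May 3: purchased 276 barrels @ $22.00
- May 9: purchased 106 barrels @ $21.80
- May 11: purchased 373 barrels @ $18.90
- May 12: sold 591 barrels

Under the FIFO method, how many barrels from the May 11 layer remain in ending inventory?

May 12, 591 sold [FIFO — oldest first]: 50 @ $23.25 + 276 @ $22.00 + 106 @ $21.80 + 159 @ $18.90 = $12,550.40
Ending inventory: 214 @ $18.90 = $4,044.60

214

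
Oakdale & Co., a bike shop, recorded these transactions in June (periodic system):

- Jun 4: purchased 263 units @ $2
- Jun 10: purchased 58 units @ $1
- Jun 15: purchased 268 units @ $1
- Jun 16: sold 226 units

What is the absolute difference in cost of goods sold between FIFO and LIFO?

FIFO COGS: 226 @ $2 = $452
LIFO COGS: 226 @ $1 = $226
Difference = |$452 − $226| = $226

$226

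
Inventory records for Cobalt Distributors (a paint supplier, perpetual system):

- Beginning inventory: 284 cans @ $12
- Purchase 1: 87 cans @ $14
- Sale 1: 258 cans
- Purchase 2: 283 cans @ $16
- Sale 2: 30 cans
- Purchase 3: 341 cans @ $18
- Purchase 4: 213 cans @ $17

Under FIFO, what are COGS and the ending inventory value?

Sale 1 (258) [FIFO — oldest first]: 258 @ $12 = $3,096
Sale 2 (30) [FIFO — oldest first]: 26 @ $12 + 4 @ $14 = $368
Total COGS = $3,096 + $368 = $3,464
Ending inventory: 83 @ $14 + 283 @ $16 + 341 @ $18 + 213 @ $17 = $15,449

COGS = $3,464; ending inventory = $15,449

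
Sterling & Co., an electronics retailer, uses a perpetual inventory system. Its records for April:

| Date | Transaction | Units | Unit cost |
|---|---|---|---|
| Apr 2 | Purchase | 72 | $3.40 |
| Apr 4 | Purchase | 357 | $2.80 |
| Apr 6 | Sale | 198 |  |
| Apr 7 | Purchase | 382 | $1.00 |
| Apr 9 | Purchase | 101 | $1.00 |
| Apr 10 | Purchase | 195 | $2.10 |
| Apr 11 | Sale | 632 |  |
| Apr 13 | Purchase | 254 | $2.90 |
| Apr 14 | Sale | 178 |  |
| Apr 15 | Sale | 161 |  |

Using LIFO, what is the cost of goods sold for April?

Apr 6, 198 sold [LIFO — newest first]: 198 @ $2.80 = $554.40
Apr 11, 632 sold [LIFO — newest first]: 195 @ $2.10 + 101 @ $1.00 + 336 @ $1.00 = $846.50
Apr 14, 178 sold [LIFO — newest first]: 178 @ $2.90 = $516.20
Apr 15, 161 sold [LIFO — newest first]: 76 @ $2.90 + 46 @ $1.00 + 39 @ $2.80 = $375.60
Total COGS = $554.40 + $846.50 + $516.20 + $375.60 = $2,292.70
Ending inventory: 72 @ $3.40 + 120 @ $2.80 = $580.80
Check: goods available $2,873.50 = COGS $2,292.70 + ending $580.80

COGS = $2,292.70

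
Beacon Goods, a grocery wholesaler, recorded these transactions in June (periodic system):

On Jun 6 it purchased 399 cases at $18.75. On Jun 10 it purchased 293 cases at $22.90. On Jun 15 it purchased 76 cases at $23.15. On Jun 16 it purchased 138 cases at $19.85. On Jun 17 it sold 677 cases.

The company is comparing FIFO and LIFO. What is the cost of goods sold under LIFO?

COGS = $14,395.90

FIFO COGS: 399 @ $18.75 + 278 @ $22.90 = $13,847.45
LIFO COGS: 138 @ $19.85 + 76 @ $23.15 + 293 @ $22.90 + 170 @ $18.75 = $14,395.90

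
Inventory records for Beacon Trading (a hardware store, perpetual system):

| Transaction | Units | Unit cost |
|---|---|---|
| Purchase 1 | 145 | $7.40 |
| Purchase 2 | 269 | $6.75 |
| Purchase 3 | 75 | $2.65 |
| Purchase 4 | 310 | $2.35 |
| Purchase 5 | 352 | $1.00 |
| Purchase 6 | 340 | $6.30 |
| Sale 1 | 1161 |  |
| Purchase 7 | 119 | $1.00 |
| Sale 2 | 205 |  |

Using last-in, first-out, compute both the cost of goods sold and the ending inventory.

COGS = $4,687.75; ending inventory = $1,741.25

Sale 1 (1161) [LIFO — newest first]: 340 @ $6.30 + 352 @ $1.00 + 310 @ $2.35 + 75 @ $2.65 + 84 @ $6.75 = $3,988.25
Sale 2 (205) [LIFO — newest first]: 119 @ $1.00 + 86 @ $6.75 = $699.50
Total COGS = $3,988.25 + $699.50 = $4,687.75
Ending inventory: 145 @ $7.40 + 99 @ $6.75 = $1,741.25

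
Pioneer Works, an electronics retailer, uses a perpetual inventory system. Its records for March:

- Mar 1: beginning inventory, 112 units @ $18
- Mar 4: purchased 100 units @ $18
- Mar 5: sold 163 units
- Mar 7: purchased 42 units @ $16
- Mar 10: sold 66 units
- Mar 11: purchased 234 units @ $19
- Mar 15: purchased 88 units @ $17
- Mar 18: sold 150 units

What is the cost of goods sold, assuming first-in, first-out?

COGS = $6,863

Mar 5, 163 sold [FIFO — oldest first]: 112 @ $18 + 51 @ $18 = $2,934
Mar 10, 66 sold [FIFO — oldest first]: 49 @ $18 + 17 @ $16 = $1,154
Mar 18, 150 sold [FIFO — oldest first]: 25 @ $16 + 125 @ $19 = $2,775
Total COGS = $2,934 + $1,154 + $2,775 = $6,863
Ending inventory: 109 @ $19 + 88 @ $17 = $3,567
Check: goods available $10,430 = COGS $6,863 + ending $3,567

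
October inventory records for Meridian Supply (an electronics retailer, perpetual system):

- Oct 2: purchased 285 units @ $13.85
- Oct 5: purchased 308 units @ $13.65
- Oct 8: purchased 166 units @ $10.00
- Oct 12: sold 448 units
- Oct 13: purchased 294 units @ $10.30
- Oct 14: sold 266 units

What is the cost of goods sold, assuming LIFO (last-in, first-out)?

Oct 12, 448 sold [LIFO — newest first]: 166 @ $10.00 + 282 @ $13.65 = $5,509.30
Oct 14, 266 sold [LIFO — newest first]: 266 @ $10.30 = $2,739.80
Total COGS = $5,509.30 + $2,739.80 = $8,249.10
Ending inventory: 285 @ $13.85 + 26 @ $13.65 + 28 @ $10.30 = $4,590.55

COGS = $8,249.10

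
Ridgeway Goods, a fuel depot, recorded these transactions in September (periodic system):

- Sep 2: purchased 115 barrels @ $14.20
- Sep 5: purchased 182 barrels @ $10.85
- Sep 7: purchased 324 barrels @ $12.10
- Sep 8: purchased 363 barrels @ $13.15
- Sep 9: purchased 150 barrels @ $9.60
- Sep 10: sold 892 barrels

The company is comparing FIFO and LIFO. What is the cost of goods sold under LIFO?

COGS = $10,730.60

FIFO COGS: 115 @ $14.20 + 182 @ $10.85 + 324 @ $12.10 + 271 @ $13.15 = $11,091.75
LIFO COGS: 150 @ $9.60 + 363 @ $13.15 + 324 @ $12.10 + 55 @ $10.85 = $10,730.60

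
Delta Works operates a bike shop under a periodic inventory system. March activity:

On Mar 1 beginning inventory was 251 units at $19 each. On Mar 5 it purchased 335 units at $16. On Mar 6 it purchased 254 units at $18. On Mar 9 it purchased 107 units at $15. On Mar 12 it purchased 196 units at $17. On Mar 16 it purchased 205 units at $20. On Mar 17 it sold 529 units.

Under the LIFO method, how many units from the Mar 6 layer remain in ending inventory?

233

Mar 17, 529 sold [LIFO — newest first]: 205 @ $20 + 196 @ $17 + 107 @ $15 + 21 @ $18 = $9,415
Ending inventory: 251 @ $19 + 335 @ $16 + 233 @ $18 = $14,323
Check: goods available $23,738 = COGS $9,415 + ending $14,323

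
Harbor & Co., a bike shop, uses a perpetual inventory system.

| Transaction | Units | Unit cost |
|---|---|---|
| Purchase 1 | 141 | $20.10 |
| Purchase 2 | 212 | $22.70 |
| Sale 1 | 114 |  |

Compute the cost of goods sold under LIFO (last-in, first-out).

Sale 1 (114) [LIFO — newest first]: 114 @ $22.70 = $2,587.80
Ending inventory: 141 @ $20.10 + 98 @ $22.70 = $5,058.70

COGS = $2,587.80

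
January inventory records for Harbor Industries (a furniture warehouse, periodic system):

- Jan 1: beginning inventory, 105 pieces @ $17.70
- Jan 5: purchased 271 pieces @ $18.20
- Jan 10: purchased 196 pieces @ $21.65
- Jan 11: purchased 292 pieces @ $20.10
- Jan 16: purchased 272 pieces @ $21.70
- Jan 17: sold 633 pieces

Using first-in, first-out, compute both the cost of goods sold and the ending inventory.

Jan 17, 633 sold [FIFO — oldest first]: 105 @ $17.70 + 271 @ $18.20 + 196 @ $21.65 + 61 @ $20.10 = $12,260.20
Ending inventory: 231 @ $20.10 + 272 @ $21.70 = $10,545.50
Check: goods available $22,805.70 = COGS $12,260.20 + ending $10,545.50

COGS = $12,260.20; ending inventory = $10,545.50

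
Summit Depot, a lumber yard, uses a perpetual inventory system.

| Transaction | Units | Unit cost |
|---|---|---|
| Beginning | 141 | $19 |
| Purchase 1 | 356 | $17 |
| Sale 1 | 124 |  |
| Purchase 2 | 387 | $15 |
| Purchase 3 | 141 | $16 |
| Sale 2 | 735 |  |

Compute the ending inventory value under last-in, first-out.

Sale 1 (124) [LIFO — newest first]: 124 @ $17 = $2,108
Sale 2 (735) [LIFO — newest first]: 141 @ $16 + 387 @ $15 + 207 @ $17 = $11,580
Total COGS = $2,108 + $11,580 = $13,688
Ending inventory: 141 @ $19 + 25 @ $17 = $3,104
Check: goods available $16,792 = COGS $13,688 + ending $3,104

Ending inventory = $3,104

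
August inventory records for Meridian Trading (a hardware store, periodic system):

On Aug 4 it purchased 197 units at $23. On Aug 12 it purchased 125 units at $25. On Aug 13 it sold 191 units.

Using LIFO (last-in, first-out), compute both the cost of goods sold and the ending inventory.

Aug 13, 191 sold [LIFO — newest first]: 125 @ $25 + 66 @ $23 = $4,643
Ending inventory: 131 @ $23 = $3,013

COGS = $4,643; ending inventory = $3,013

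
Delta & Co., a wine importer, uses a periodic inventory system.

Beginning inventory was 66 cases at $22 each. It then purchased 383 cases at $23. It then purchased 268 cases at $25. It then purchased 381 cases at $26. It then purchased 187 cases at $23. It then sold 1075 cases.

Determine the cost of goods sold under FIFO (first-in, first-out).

COGS = $26,269

Sale 1 (1075) [FIFO — oldest first]: 66 @ $22 + 383 @ $23 + 268 @ $25 + 358 @ $26 = $26,269
Ending inventory: 23 @ $26 + 187 @ $23 = $4,899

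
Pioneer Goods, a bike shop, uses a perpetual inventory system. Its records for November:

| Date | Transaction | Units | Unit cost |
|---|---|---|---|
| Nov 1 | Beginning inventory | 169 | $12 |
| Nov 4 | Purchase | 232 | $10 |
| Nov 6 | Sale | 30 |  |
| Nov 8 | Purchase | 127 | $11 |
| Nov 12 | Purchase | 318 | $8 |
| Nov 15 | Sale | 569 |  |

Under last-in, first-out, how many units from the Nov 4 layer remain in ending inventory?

78

Nov 6, 30 sold [LIFO — newest first]: 30 @ $10 = $300
Nov 15, 569 sold [LIFO — newest first]: 318 @ $8 + 127 @ $11 + 124 @ $10 = $5,181
Total COGS = $300 + $5,181 = $5,481
Ending inventory: 169 @ $12 + 78 @ $10 = $2,808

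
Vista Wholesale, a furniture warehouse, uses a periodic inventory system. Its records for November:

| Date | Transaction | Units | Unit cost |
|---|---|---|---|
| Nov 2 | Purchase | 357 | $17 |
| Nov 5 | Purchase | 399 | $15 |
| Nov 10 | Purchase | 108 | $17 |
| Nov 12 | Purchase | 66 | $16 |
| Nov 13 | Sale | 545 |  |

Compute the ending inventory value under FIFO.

Ending inventory = $6,057

Nov 13, 545 sold [FIFO — oldest first]: 357 @ $17 + 188 @ $15 = $8,889
Ending inventory: 211 @ $15 + 108 @ $17 + 66 @ $16 = $6,057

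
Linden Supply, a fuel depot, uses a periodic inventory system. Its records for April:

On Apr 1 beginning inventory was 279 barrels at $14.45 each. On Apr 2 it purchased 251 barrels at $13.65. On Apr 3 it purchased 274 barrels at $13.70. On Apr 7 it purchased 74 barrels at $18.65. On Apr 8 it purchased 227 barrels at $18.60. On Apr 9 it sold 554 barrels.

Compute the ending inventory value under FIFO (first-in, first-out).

Apr 9, 554 sold [FIFO — oldest first]: 279 @ $14.45 + 251 @ $13.65 + 24 @ $13.70 = $7,786.50
Ending inventory: 250 @ $13.70 + 74 @ $18.65 + 227 @ $18.60 = $9,027.30
Check: goods available $16,813.80 = COGS $7,786.50 + ending $9,027.30

Ending inventory = $9,027.30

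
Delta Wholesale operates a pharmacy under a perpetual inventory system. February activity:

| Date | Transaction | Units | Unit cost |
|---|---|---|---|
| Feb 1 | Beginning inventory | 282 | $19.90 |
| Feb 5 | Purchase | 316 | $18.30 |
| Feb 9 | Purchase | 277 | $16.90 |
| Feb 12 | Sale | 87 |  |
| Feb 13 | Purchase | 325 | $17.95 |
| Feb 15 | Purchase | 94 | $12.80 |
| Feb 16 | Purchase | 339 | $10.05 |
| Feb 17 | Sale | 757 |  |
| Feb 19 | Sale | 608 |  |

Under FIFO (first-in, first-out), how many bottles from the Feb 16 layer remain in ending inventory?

Feb 12, 87 sold [FIFO — oldest first]: 87 @ $19.90 = $1,731.30
Feb 17, 757 sold [FIFO — oldest first]: 195 @ $19.90 + 316 @ $18.30 + 246 @ $16.90 = $13,820.70
Feb 19, 608 sold [FIFO — oldest first]: 31 @ $16.90 + 325 @ $17.95 + 94 @ $12.80 + 158 @ $10.05 = $9,148.75
Total COGS = $1,731.30 + $13,820.70 + $9,148.75 = $24,700.75
Ending inventory: 181 @ $10.05 = $1,819.05
Check: goods available $26,519.80 = COGS $24,700.75 + ending $1,819.05

181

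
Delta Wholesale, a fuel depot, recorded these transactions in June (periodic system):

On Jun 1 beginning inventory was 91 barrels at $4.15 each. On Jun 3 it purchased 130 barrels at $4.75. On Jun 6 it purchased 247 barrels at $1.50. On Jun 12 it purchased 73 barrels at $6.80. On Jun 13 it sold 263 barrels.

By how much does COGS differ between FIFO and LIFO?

$276.75

FIFO COGS: 91 @ $4.15 + 130 @ $4.75 + 42 @ $1.50 = $1,058.15
LIFO COGS: 73 @ $6.80 + 190 @ $1.50 = $781.40
Difference = |$1,058.15 − $781.40| = $276.75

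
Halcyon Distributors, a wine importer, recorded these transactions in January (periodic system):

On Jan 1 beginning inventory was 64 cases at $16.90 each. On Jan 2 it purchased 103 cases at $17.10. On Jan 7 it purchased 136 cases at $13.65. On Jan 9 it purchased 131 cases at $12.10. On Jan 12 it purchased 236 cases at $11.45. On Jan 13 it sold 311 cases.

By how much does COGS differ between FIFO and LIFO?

FIFO COGS: 64 @ $16.90 + 103 @ $17.10 + 136 @ $13.65 + 8 @ $12.10 = $4,796.10
LIFO COGS: 236 @ $11.45 + 75 @ $12.10 = $3,609.70
Difference = |$4,796.10 − $3,609.70| = $1,186.40

$1,186.40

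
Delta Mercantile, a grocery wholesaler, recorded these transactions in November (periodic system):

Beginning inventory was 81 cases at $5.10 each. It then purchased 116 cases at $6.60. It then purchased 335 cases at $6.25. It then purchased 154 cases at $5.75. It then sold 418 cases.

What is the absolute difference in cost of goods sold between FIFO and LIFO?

FIFO COGS: 81 @ $5.10 + 116 @ $6.60 + 221 @ $6.25 = $2,559.95
LIFO COGS: 154 @ $5.75 + 264 @ $6.25 = $2,535.50
Difference = |$2,559.95 − $2,535.50| = $24.45

$24.45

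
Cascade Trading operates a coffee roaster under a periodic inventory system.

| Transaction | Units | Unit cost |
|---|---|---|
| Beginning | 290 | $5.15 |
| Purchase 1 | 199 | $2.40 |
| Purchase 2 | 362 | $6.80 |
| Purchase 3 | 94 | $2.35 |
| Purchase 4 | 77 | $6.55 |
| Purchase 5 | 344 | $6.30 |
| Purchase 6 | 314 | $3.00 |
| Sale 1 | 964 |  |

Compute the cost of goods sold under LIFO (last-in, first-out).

Sale 1 (964) [LIFO — newest first]: 314 @ $3.00 + 344 @ $6.30 + 77 @ $6.55 + 94 @ $2.35 + 135 @ $6.80 = $4,752.45
Ending inventory: 290 @ $5.15 + 199 @ $2.40 + 227 @ $6.80 = $3,514.70
Check: goods available $8,267.15 = COGS $4,752.45 + ending $3,514.70

COGS = $4,752.45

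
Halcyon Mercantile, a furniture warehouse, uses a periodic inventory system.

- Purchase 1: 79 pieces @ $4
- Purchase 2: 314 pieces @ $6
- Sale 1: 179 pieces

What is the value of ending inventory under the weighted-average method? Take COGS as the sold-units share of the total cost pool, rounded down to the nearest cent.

Sale 1, sell 179: 179/393 × $2,200.00 → $1,002.03
Ending inventory (cost pool remaining) = $1,197.97
Check: goods available $2,200.00 = COGS $1,002.03 + ending $1,197.97

Ending inventory = $1,197.97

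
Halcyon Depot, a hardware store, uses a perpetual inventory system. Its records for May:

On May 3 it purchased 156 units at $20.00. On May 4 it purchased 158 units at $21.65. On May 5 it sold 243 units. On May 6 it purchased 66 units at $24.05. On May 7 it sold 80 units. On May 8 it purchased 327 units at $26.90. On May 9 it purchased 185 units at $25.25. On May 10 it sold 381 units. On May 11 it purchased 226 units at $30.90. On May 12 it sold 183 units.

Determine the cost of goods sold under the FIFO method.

COGS = $21,469.30

May 5, 243 sold [FIFO — oldest first]: 156 @ $20.00 + 87 @ $21.65 = $5,003.55
May 7, 80 sold [FIFO — oldest first]: 71 @ $21.65 + 9 @ $24.05 = $1,753.60
May 10, 381 sold [FIFO — oldest first]: 57 @ $24.05 + 324 @ $26.90 = $10,086.45
May 12, 183 sold [FIFO — oldest first]: 3 @ $26.90 + 180 @ $25.25 = $4,625.70
Total COGS = $5,003.55 + $1,753.60 + $10,086.45 + $4,625.70 = $21,469.30
Ending inventory: 5 @ $25.25 + 226 @ $30.90 = $7,109.65
Check: goods available $28,578.95 = COGS $21,469.30 + ending $7,109.65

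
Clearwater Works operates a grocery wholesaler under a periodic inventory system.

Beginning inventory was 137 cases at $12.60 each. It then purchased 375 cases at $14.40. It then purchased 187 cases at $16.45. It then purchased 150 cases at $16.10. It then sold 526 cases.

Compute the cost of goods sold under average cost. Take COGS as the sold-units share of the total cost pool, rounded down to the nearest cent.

COGS = $7,817.10

Sale 1, sell 526: 526/849 × $12,617.35 → $7,817.10
Ending inventory (cost pool remaining) = $4,800.25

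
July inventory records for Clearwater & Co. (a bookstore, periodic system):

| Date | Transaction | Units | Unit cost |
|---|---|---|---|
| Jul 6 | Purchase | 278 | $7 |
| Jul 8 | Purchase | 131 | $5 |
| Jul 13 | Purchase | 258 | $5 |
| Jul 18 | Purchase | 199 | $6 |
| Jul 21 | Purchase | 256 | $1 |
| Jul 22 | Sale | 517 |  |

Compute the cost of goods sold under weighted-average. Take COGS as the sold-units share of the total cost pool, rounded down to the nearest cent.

Jul 22, sell 517: 517/1122 × $5,341.00 → $2,461.04
Ending inventory (cost pool remaining) = $2,879.96
Check: goods available $5,341.00 = COGS $2,461.04 + ending $2,879.96

COGS = $2,461.04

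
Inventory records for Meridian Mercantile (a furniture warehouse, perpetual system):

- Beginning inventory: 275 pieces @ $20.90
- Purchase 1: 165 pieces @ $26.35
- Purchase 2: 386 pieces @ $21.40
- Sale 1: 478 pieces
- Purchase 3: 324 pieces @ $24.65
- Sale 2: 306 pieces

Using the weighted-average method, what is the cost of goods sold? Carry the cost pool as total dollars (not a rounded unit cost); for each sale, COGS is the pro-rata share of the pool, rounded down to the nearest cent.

COGS = $17,780.47

After Beginning: 275 on hand, pool $5,747.50 (≈ $20.9000 each)
After Purchase 1: 440 on hand, pool $10,095.25 (≈ $22.9438 each)
After Purchase 2: 826 on hand, pool $18,355.65 (≈ $22.2223 each)
Sale 1, sell 478: 478/826 × $18,355.65 → $10,622.27
After Purchase 3: 672 on hand, pool $15,719.98 (≈ $23.3928 each)
Sale 2, sell 306: 306/672 × $15,719.98 → $7,158.20
Total COGS = $10,622.27 + $7,158.20 = $17,780.47
Ending inventory (cost pool remaining) = $8,561.78
Check: goods available $26,342.25 = COGS $17,780.47 + ending $8,561.78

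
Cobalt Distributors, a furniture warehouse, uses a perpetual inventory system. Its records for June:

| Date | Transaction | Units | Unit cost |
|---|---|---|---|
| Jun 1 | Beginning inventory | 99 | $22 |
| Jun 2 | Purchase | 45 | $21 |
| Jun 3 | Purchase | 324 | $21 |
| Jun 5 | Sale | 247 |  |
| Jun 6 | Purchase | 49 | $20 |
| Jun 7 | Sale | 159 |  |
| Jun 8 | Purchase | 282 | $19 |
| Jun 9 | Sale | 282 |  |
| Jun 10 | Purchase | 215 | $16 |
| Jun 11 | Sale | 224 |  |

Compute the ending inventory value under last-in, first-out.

Ending inventory = $2,241

Jun 5, 247 sold [LIFO — newest first]: 247 @ $21 = $5,187
Jun 7, 159 sold [LIFO — newest first]: 49 @ $20 + 77 @ $21 + 33 @ $21 = $3,290
Jun 9, 282 sold [LIFO — newest first]: 282 @ $19 = $5,358
Jun 11, 224 sold [LIFO — newest first]: 215 @ $16 + 9 @ $21 = $3,629
Total COGS = $5,187 + $3,290 + $5,358 + $3,629 = $17,464
Ending inventory: 99 @ $22 + 3 @ $21 = $2,241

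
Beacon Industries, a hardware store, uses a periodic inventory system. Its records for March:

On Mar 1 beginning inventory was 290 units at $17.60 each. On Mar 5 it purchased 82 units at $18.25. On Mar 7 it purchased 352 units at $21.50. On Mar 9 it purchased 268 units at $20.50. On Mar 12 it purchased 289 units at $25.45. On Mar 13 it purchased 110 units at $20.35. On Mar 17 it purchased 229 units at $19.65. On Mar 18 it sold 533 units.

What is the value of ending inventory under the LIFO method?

Mar 18, 533 sold [LIFO — newest first]: 229 @ $19.65 + 110 @ $20.35 + 194 @ $25.45 = $11,675.65
Ending inventory: 290 @ $17.60 + 82 @ $18.25 + 352 @ $21.50 + 268 @ $20.50 + 95 @ $25.45 = $22,080.25

Ending inventory = $22,080.25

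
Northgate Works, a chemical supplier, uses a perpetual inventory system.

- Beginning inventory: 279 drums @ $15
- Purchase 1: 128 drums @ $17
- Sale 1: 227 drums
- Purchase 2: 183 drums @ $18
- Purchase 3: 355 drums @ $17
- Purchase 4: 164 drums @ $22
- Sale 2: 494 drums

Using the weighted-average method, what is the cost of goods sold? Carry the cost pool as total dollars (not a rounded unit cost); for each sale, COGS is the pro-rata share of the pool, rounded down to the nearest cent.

COGS = $12,369.33

After Beginning: 279 on hand, pool $4,185.00 (≈ $15.0000 each)
After Purchase 1: 407 on hand, pool $6,361.00 (≈ $15.6290 each)
Sale 1, sell 227: 227/407 × $6,361.00 → $3,547.78
After Purchase 2: 363 on hand, pool $6,107.22 (≈ $16.8243 each)
After Purchase 3: 718 on hand, pool $12,142.22 (≈ $16.9112 each)
After Purchase 4: 882 on hand, pool $15,750.22 (≈ $17.8574 each)
Sale 2, sell 494: 494/882 × $15,750.22 → $8,821.55
Total COGS = $3,547.78 + $8,821.55 = $12,369.33
Ending inventory (cost pool remaining) = $6,928.67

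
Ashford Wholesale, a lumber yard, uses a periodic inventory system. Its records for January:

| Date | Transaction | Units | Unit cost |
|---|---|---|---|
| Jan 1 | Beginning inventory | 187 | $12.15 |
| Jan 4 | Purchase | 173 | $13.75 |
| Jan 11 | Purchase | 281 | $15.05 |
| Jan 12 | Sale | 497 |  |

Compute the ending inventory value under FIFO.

Ending inventory = $2,167.20

Jan 12, 497 sold [FIFO — oldest first]: 187 @ $12.15 + 173 @ $13.75 + 137 @ $15.05 = $6,712.65
Ending inventory: 144 @ $15.05 = $2,167.20
Check: goods available $8,879.85 = COGS $6,712.65 + ending $2,167.20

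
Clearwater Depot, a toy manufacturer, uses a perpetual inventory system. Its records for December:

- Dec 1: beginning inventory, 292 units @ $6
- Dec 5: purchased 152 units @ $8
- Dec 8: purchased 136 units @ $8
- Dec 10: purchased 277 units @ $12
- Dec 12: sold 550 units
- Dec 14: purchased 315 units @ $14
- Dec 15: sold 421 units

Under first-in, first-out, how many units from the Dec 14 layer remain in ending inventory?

Dec 12, 550 sold [FIFO — oldest first]: 292 @ $6 + 152 @ $8 + 106 @ $8 = $3,816
Dec 15, 421 sold [FIFO — oldest first]: 30 @ $8 + 277 @ $12 + 114 @ $14 = $5,160
Total COGS = $3,816 + $5,160 = $8,976
Ending inventory: 201 @ $14 = $2,814
Check: goods available $11,790 = COGS $8,976 + ending $2,814

201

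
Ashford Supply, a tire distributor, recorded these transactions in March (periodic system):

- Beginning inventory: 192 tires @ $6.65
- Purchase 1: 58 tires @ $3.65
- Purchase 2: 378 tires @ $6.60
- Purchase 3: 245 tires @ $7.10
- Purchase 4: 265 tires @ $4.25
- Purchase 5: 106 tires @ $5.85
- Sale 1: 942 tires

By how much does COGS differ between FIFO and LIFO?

FIFO COGS: 192 @ $6.65 + 58 @ $3.65 + 378 @ $6.60 + 245 @ $7.10 + 69 @ $4.25 = $6,016.05
LIFO COGS: 106 @ $5.85 + 265 @ $4.25 + 245 @ $7.10 + 326 @ $6.60 = $5,637.45
Difference = |$6,016.05 − $5,637.45| = $378.60

$378.60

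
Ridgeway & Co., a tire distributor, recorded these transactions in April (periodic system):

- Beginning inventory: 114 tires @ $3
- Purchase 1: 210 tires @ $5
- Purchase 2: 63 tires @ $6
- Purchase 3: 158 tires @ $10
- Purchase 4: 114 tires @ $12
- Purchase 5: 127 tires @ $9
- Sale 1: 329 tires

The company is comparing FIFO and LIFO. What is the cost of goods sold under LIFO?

FIFO COGS: 114 @ $3 + 210 @ $5 + 5 @ $6 = $1,422
LIFO COGS: 127 @ $9 + 114 @ $12 + 88 @ $10 = $3,391

COGS = $3,391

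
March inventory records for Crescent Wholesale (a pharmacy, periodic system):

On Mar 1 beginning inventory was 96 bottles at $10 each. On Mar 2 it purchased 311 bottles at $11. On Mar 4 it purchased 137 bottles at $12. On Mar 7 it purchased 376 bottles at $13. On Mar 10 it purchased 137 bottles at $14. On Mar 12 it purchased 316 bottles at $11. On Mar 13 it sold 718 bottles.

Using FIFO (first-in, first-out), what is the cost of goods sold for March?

Mar 13, 718 sold [FIFO — oldest first]: 96 @ $10 + 311 @ $11 + 137 @ $12 + 174 @ $13 = $8,287
Ending inventory: 202 @ $13 + 137 @ $14 + 316 @ $11 = $8,020

COGS = $8,287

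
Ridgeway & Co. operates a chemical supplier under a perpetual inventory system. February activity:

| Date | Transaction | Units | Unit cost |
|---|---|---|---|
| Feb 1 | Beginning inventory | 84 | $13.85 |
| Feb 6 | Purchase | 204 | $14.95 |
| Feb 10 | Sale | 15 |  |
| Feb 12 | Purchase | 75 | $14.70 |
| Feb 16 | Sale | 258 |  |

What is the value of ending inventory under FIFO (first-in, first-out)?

Ending inventory = $1,326.75

Feb 10, 15 sold [FIFO — oldest first]: 15 @ $13.85 = $207.75
Feb 16, 258 sold [FIFO — oldest first]: 69 @ $13.85 + 189 @ $14.95 = $3,781.20
Total COGS = $207.75 + $3,781.20 = $3,988.95
Ending inventory: 15 @ $14.95 + 75 @ $14.70 = $1,326.75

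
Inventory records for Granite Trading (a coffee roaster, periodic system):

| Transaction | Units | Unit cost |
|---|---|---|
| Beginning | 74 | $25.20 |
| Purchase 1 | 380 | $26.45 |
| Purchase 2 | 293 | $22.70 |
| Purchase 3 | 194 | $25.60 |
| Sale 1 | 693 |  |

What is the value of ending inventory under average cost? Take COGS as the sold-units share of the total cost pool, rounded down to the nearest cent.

Sale 1, sell 693: 693/941 × $23,533.30 → $17,331.11
Ending inventory (cost pool remaining) = $6,202.19
Check: goods available $23,533.30 = COGS $17,331.11 + ending $6,202.19

Ending inventory = $6,202.19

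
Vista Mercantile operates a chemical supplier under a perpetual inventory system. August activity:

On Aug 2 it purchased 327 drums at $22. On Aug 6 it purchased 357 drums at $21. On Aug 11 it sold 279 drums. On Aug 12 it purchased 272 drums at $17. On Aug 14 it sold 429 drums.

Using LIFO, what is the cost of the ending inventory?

Aug 11, 279 sold [LIFO — newest first]: 279 @ $21 = $5,859
Aug 14, 429 sold [LIFO — newest first]: 272 @ $17 + 78 @ $21 + 79 @ $22 = $8,000
Total COGS = $5,859 + $8,000 = $13,859
Ending inventory: 248 @ $22 = $5,456
Check: goods available $19,315 = COGS $13,859 + ending $5,456

Ending inventory = $5,456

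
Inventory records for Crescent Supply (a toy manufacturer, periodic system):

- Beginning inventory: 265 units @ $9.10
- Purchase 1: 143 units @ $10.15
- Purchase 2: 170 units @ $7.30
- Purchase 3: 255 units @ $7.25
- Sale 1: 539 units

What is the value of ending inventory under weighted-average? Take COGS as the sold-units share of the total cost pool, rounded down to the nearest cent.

Sale 1, sell 539: 539/833 × $6,952.70 → $4,498.80
Ending inventory (cost pool remaining) = $2,453.90
Check: goods available $6,952.70 = COGS $4,498.80 + ending $2,453.90

Ending inventory = $2,453.90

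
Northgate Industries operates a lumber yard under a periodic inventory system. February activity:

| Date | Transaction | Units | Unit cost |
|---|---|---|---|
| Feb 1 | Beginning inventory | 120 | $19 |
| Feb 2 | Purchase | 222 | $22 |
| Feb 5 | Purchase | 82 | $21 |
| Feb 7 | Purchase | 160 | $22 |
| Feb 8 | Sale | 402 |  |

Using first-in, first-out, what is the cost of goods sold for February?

COGS = $8,424

Feb 8, 402 sold [FIFO — oldest first]: 120 @ $19 + 222 @ $22 + 60 @ $21 = $8,424
Ending inventory: 22 @ $21 + 160 @ $22 = $3,982
Check: goods available $12,406 = COGS $8,424 + ending $3,982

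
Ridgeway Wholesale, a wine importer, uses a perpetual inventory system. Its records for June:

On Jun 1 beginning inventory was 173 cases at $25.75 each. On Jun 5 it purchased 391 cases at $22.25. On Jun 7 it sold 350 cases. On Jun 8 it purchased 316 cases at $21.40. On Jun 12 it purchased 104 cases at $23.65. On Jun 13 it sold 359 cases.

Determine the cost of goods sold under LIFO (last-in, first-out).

Jun 7, 350 sold [LIFO — newest first]: 350 @ $22.25 = $7,787.50
Jun 13, 359 sold [LIFO — newest first]: 104 @ $23.65 + 255 @ $21.40 = $7,916.60
Total COGS = $7,787.50 + $7,916.60 = $15,704.10
Ending inventory: 173 @ $25.75 + 41 @ $22.25 + 61 @ $21.40 = $6,672.40

COGS = $15,704.10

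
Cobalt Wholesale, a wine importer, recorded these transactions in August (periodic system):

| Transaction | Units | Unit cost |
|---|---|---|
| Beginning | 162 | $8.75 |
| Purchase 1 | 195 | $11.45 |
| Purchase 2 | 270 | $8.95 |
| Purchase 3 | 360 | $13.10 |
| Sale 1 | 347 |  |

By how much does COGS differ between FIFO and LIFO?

$1,009.95

FIFO COGS: 162 @ $8.75 + 185 @ $11.45 = $3,535.75
LIFO COGS: 347 @ $13.10 = $4,545.70
Difference = |$3,535.75 − $4,545.70| = $1,009.95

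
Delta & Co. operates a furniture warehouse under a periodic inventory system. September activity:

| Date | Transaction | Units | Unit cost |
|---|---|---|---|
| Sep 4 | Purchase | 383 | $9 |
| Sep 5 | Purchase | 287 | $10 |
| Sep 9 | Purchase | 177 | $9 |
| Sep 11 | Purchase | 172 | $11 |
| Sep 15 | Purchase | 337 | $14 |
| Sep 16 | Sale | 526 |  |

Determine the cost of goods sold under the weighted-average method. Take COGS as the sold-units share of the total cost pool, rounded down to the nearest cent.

COGS = $5,632.38

Sep 16, sell 526: 526/1356 × $14,520.00 → $5,632.38
Ending inventory (cost pool remaining) = $8,887.62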